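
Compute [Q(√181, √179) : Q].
[Q(√181, √179) : Q] = 4

[Q(√181):Q] = 2 (min poly x^2 - 181, irreducible since 181 is squarefree > 1). For the top step, suppose √179 ∈ Q(√181), say √179 = c + d√181 with c, d ∈ Q. Squaring: 179 = c^2 + 181d^2 + 2cd√181. Since √181 ∉ Q this forces 2cd = 0. If d = 0 then √179 = c ∈ Q, contradicting 179 squarefree > 1. If c = 0 then 179 = 181d^2, so 181·179 = (181d)^2 is a perfect square in Q — but 181·179 = 32399 is not a perfect square (since 181 and 179 are distinct squarefree integers). Contradiction. Hence √179 ∉ Q(√181), so x^2 - 179 stays irreducible over Q(√181) and [Q(√181, √179) : Q(√181)] = 2. By the tower law, [Q(√181, √179) : Q] = 2 · 2 = 4.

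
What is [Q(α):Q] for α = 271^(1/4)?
[Q(α):Q] = 4

α is a root of x^4 - 271. By Eisenstein's criterion at the prime p = 271 (which divides the constant term 271 but p^2 = 73441 does not, since 271 is squarefree), x^4 - 271 is irreducible over Q. Hence [Q(α):Q] = 4.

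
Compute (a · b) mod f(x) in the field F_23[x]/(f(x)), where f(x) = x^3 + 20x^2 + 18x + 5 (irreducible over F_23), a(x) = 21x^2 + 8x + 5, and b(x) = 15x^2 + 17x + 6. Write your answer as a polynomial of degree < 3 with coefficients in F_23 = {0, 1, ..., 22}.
a · b ≡ 14x^2 + 10x + 4 (mod f(x))

Multiply in F_23[x]: a(x)·b(x) = (21x^2 + 8x + 5)·(15x^2 + 17x + 6) = 16x^4 + 17x^3 + 15x^2 + 18x + 7. This has degree ≥ 3, so divide by f(x) over F_23: 16x^4 + 17x^3 + 15x^2 + 18x + 7 = (16x + 19)·(x^3 + 20x^2 + 18x + 5) + (14x^2 + 10x + 4). Hence a·b ≡ 14x^2 + 10x + 4 (mod f). (F_23[x]/(f) is a field with 23^3 = 12167 elements since f is irreducible of degree 3.)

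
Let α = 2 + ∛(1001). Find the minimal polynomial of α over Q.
m_α(x) = x^3 - 6x^2 + 12x - 1009

Set β = α - 2 = ∛(1001), so β^3 = 1001. Then (α - 2)^3 - 1001 = 0, i.e. α is a root of g(x) = (x - 2)^3 - 1001 = x^3 - 6x^2 + 12x - 1009. Since g(x) = h(x - 2) where h(x) = x^3 - 1001, and h is irreducible over Q (because 1001 is not a perfect cube, so h has no rational root, and a monic cubic with no rational root is irreducible), g is also irreducible (irreducibility is preserved under the substitution x → x - 2). Hence m_α(x) = x^3 - 6x^2 + 12x - 1009.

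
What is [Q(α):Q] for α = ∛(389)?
[Q(α):Q] = 3

The minimal polynomial of α is x^3 - 389, irreducible over Q since 389 is not a perfect cube (so x^3 - 389 has no rational root). Hence [Q(α):Q] = deg(m_α) = 3.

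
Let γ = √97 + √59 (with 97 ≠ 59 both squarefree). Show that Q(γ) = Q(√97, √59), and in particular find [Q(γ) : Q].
[Q(γ) : Q] = 4 (equivalently, Q(γ) = Q(√97, √59))

Obviously Q(γ) ⊆ Q(√97, √59), and [Q(√97, √59):Q] = 4 (since 97, 59 are distinct squarefree integers > 1 with 5723 not a perfect square). To show equality we compute the minimal polynomial of γ. From γ = √97 + √59: γ^2 = 97 + 2√(5723) + 59 = 156 + 2√(5723), so γ^2 - 156 = 2√(5723); squaring, (γ^2 - 156)^2 = 4·5723, i.e. γ^4 - 312γ^2 + 24336 - 22892 = 0, i.e. γ^4 - 312γ^2 + 1444 = 0. So γ is a root of x^4 - 312x^2 + 1444. This polynomial is irreducible over Q: it has no rational root (each ±√97 ± √59 is irrational), and any factorization into two quadratics over Q would force √(5723) ∈ Q (pairing opposite roots) or √97, √59 ∈ Q (other pairings), all impossible. Hence [Q(γ):Q] = 4 = [Q(√97, √59):Q], so Q(γ) = Q(√97, √59).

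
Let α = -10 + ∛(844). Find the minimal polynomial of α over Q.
m_α(x) = x^3 + 30x^2 + 300x + 156

Set β = α + 10 = ∛(844), so β^3 = 844. Then (α + 10)^3 - 844 = 0, i.e. α is a root of g(x) = (x + 10)^3 - 844 = x^3 + 30x^2 + 300x + 156. Since g(x) = h(x + 10) where h(x) = x^3 - 844, and h is irreducible over Q (because 844 is not a perfect cube, so h has no rational root, and a monic cubic with no rational root is irreducible), g is also irreducible (irreducibility is preserved under the substitution x → x + 10). Hence m_α(x) = x^3 + 30x^2 + 300x + 156.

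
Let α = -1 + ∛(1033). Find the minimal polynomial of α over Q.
m_α(x) = x^3 + 3x^2 + 3x - 1032

Set β = α + 1 = ∛(1033), so β^3 = 1033. Then (α + 1)^3 - 1033 = 0, i.e. α is a root of g(x) = (x + 1)^3 - 1033 = x^3 + 3x^2 + 3x - 1032. Since g(x) = h(x + 1) where h(x) = x^3 - 1033, and h is irreducible over Q (because 1033 is not a perfect cube, so h has no rational root, and a monic cubic with no rational root is irreducible), g is also irreducible (irreducibility is preserved under the substitution x → x + 1). Hence m_α(x) = x^3 + 3x^2 + 3x - 1032.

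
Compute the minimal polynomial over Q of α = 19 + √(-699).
m_α(x) = x^2 - 38x + 1060

From α - 19 = √(-699), squaring gives (α - 19)^2 = -699, i.e. α^2 - 38α + 361 = -699, so α^2 - 38α + 1060 = 0. The discriminant of x^2 - 38x + 1060 is (-38)^2 - 4·(1060) = 1444 - 4240 = -2796, and 4·(-699) is not a perfect square in Q since -699 is squarefree and ≠ 1. Hence x^2 - 38x + 1060 is irreducible over Q and is the minimal polynomial of α.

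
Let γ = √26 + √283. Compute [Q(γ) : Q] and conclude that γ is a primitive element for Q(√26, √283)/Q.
[Q(γ) : Q] = 4 (equivalently, Q(γ) = Q(√26, √283))

Obviously Q(γ) ⊆ Q(√26, √283), and [Q(√26, √283):Q] = 4 (since 26, 283 are distinct squarefree integers > 1 with 7358 not a perfect square). To show equality we compute the minimal polynomial of γ. From γ = √26 + √283: γ^2 = 26 + 2√(7358) + 283 = 309 + 2√(7358), so γ^2 - 309 = 2√(7358); squaring, (γ^2 - 309)^2 = 4·7358, i.e. γ^4 - 618γ^2 + 95481 - 29432 = 0, i.e. γ^4 - 618γ^2 + 66049 = 0. So γ is a root of x^4 - 618x^2 + 66049. This polynomial is irreducible over Q: it has no rational root (each ±√26 ± √283 is irrational), and any factorization into two quadratics over Q would force √(7358) ∈ Q (pairing opposite roots) or √26, √283 ∈ Q (other pairings), all impossible. Hence [Q(γ):Q] = 4 = [Q(√26, √283):Q], so Q(γ) = Q(√26, √283).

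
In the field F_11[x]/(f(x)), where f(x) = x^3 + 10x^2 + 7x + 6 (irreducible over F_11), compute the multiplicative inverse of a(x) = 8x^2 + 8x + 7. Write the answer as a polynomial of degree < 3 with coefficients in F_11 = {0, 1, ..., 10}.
a(x)^(-1) ≡ 9x^2 + 10x + 2 (mod f(x))

Since f is irreducible over F_11, F_11[x]/(f) is a field and a(x) ≠ 0 has an inverse. Apply the extended Euclidean algorithm to f(x) and a(x) in F_11[x]: f(x) = (7x + 8)·a(x) + (4x + 5);  a(x) = (2x + 5)·(4x + 5) + (4). The last nonzero remainder is the constant 4 = gcd(f, a) in F_11. Back-substituting through the division chain expresses 4 = s(x)·a(x) + t(x)·f(x) with s(x) ≡ 3x^2 + 7x + 8 (mod f), so (3x^2 + 7x + 8)·a(x) ≡ 4 (mod f). Multiplying by 4^(-1) ≡ 3 in F_11 gives a(x)^(-1) ≡ 3·(3x^2 + 7x + 8) ≡ 9x^2 + 10x + 2 (mod f). Check: (8x^2 + 8x + 7)·(9x^2 + 10x + 2) = 6x^4 + 9x^3 + 5x^2 + 9x + 3 ≡ 1 (mod x^3 + 10x^2 + 7x + 6).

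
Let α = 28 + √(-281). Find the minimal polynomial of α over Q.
m_α(x) = x^2 - 56x + 1065

From α - 28 = √(-281), squaring gives (α - 28)^2 = -281, i.e. α^2 - 56α + 784 = -281, so α^2 - 56α + 1065 = 0. The discriminant of x^2 - 56x + 1065 is (-56)^2 - 4·(1065) = 3136 - 4260 = -1124, and 4·(-281) is not a perfect square in Q since -281 is squarefree and ≠ 1. Hence x^2 - 56x + 1065 is irreducible over Q and is the minimal polynomial of α.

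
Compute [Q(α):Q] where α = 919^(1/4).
[Q(α):Q] = 4

α is a root of x^4 - 919. By Eisenstein's criterion at the prime p = 919 (which divides the constant term 919 but p^2 = 844561 does not, since 919 is squarefree), x^4 - 919 is irreducible over Q. Hence [Q(α):Q] = 4.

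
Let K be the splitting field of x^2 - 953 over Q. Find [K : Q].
[K : Q] = 2

f(x) = x^2 - 953 factors as (x - √953)(x + √953). The splitting field is K = Q(√953). Since 953 is squarefree and > 1, it is not a perfect square, so x^2 - 953 is irreducible over Q and [Q(√953) : Q] = 2. Hence [K : Q] = 2.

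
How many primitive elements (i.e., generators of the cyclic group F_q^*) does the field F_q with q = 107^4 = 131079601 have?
There are φ(131079600) = 34145280 primitive elements

F_q^* is cyclic of order q - 1 = 131079600. A cyclic group of order m has exactly φ(m) generators. Here m = 131079600 = 2^4 · 3^3 · 5^2 · 53 · 229, so the number of primitive elements is φ(131079600) = 34145280.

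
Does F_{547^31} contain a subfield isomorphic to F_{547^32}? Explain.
No: F_{547^32} is not a subfield of F_{547^31}

F_{p^m} embeds in F_{p^n} iff m | n. Here 32 ∤ 31 (since 31 = 0·32 + 31 with remainder 31 ≠ 0), so F_{547^32} is not a subfield of F_{547^31}. Equivalently: if it were, the tower law would give 32 = [F_{547^32}:F_547] dividing [F_{547^31}:F_547] = 31, contradiction.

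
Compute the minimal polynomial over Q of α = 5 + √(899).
m_α(x) = x^2 - 10x - 874

From α - 5 = √(899), squaring gives (α - 5)^2 = 899, i.e. α^2 - 10α + 25 = 899, so α^2 - 10α - 874 = 0. The discriminant of x^2 - 10x - 874 is (-10)^2 - 4·(-874) = 100 + 3496 = 3596, and 4·(899) is not a perfect square in Q since 899 is squarefree and ≠ 1. Hence x^2 - 10x - 874 is irreducible over Q and is the minimal polynomial of α.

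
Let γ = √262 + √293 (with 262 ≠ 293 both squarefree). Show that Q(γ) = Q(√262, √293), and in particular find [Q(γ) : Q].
[Q(γ) : Q] = 4 (equivalently, Q(γ) = Q(√262, √293))

Obviously Q(γ) ⊆ Q(√262, √293), and [Q(√262, √293):Q] = 4 (since 262, 293 are distinct squarefree integers > 1 with 76766 not a perfect square). To show equality we compute the minimal polynomial of γ. From γ = √262 + √293: γ^2 = 262 + 2√(76766) + 293 = 555 + 2√(76766), so γ^2 - 555 = 2√(76766); squaring, (γ^2 - 555)^2 = 4·76766, i.e. γ^4 - 1110γ^2 + 308025 - 307064 = 0, i.e. γ^4 - 1110γ^2 + 961 = 0. So γ is a root of x^4 - 1110x^2 + 961. This polynomial is irreducible over Q: it has no rational root (each ±√262 ± √293 is irrational), and any factorization into two quadratics over Q would force √(76766) ∈ Q (pairing opposite roots) or √262, √293 ∈ Q (other pairings), all impossible. Hence [Q(γ):Q] = 4 = [Q(√262, √293):Q], so Q(γ) = Q(√262, √293).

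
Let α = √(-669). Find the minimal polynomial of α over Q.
m_α(x) = x^2 + 669

α satisfies α^2 + 669 = 0, so x^2 + 669 annihilates α. Since d = -669 is squarefree and ≠ 1, it is not a perfect square in Q, so x^2 + 669 has no rational root and is therefore irreducible over Q (a degree-2 polynomial over a field is irreducible iff it has no root). Hence m_α(x) = x^2 + 669.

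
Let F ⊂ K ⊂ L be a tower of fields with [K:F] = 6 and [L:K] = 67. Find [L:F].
[L:F] = 402

The tower law says that for any tower of field extensions F ⊂ K ⊂ L with finite degrees, [L:F] = [L:K] · [K:F]. Here this gives [L:F] = 67 · 6 = 402.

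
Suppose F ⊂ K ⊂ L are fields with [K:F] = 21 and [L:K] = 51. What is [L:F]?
[L:F] = 1071

The tower law says that for any tower of field extensions F ⊂ K ⊂ L with finite degrees, [L:F] = [L:K] · [K:F]. Here this gives [L:F] = 51 · 21 = 1071.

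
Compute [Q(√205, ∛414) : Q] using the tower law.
[Q(√205, ∛414) : Q] = 6

Let L = Q(√205, ∛414). Since Q(√205) ⊂ L and [Q(√205):Q] = 2, the tower law gives 2 | [L:Q]. Likewise Q(∛414) ⊂ L with [Q(∛414):Q] = 3 (because 414 is not a perfect cube), so 3 | [L:Q]. As gcd(2,3) = 1, [L:Q] is divisible by 6. Conversely L is generated over Q by √205 and ∛414, so [L:Q] ≤ 2·3 = 6. Therefore [Q(√205, ∛414) : Q] = 6.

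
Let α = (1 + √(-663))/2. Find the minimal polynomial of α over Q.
m_α(x) = x^2 - x + 166

From 2α - 1 = √(-663), squaring gives (2α - 1)^2 = -663, i.e. 4α^2 - 4α + 1 = -663, so α^2 - α + (1 + 663)/4 = 0. Since -663 ≡ 1 (mod 4), (1 + 663)/4 = 166 ∈ Z. The polynomial x^2 - x + 166 has discriminant 1 - 4·(166) = -663, which is not a perfect square in Q (d = -663 is squarefree and ≠ 1), so x^2 - x + 166 is irreducible over Q. It is the minimal polynomial of α.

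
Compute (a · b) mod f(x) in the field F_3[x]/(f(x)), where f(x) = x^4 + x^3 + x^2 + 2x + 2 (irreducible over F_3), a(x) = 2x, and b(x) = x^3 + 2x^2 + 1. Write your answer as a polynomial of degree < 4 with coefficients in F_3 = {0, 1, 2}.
a · b ≡ 2x^3 + x^2 + x + 2 (mod f(x))

Multiply in F_3[x]: a(x)·b(x) = (2x)·(x^3 + 2x^2 + 1) = 2x^4 + x^3 + 2x. This has degree ≥ 4, so divide by f(x) over F_3: 2x^4 + x^3 + 2x = (2)·(x^4 + x^3 + x^2 + 2x + 2) + (2x^3 + x^2 + x + 2). Hence a·b ≡ 2x^3 + x^2 + x + 2 (mod f). (F_3[x]/(f) is a field with 3^4 = 81 elements since f is irreducible of degree 4.)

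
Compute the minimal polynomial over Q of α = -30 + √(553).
m_α(x) = x^2 + 60x + 347

From α + 30 = √(553), squaring gives (α + 30)^2 = 553, i.e. α^2 + 60α + 900 = 553, so α^2 + 60α + 347 = 0. The discriminant of x^2 + 60x + 347 is (60)^2 - 4·(347) = 3600 - 1388 = 2212, and 4·(553) is not a perfect square in Q since 553 is squarefree and ≠ 1. Hence x^2 + 60x + 347 is irreducible over Q and is the minimal polynomial of α.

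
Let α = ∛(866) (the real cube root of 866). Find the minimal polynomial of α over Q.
m_α(x) = x^3 - 866

α satisfies α^3 = 866, so x^3 - 866 annihilates α. By the rational root test, a rational root p/q (in lowest terms) of x^3 - 866 would satisfy p^3 = 866 q^3, forcing q = 1 and p^3 = 866; but 866 is not a perfect cube, contradiction. A monic cubic over Q with no rational root is irreducible (any nontrivial factorization would include a linear factor). Hence x^3 - 866 is the minimal polynomial of α, and in particular [Q(α):Q] = 3.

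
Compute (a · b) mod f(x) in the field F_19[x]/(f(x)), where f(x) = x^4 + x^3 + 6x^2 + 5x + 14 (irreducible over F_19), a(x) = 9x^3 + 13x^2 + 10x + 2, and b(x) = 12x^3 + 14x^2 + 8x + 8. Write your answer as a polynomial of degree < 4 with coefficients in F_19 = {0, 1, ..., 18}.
a · b ≡ 2x^3 + 5x^2 + 14x + 18 (mod f(x))

Multiply in F_19[x]: a(x)·b(x) = (9x^3 + 13x^2 + 10x + 2)·(12x^3 + 14x^2 + 8x + 8) = 13x^6 + 16x^5 + 13x^4 + 17x^3 + 3x^2 + x + 16. This has degree ≥ 4, so divide by f(x) over F_19: 13x^6 + 16x^5 + 13x^4 + 17x^3 + 3x^2 + x + 16 = (13x^2 + 3x + 8)·(x^4 + x^3 + 6x^2 + 5x + 14) + (2x^3 + 5x^2 + 14x + 18). Hence a·b ≡ 2x^3 + 5x^2 + 14x + 18 (mod f). (F_19[x]/(f) is a field with 19^4 = 130321 elements since f is irreducible of degree 4.)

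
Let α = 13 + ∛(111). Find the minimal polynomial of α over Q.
m_α(x) = x^3 - 39x^2 + 507x - 2308

Set β = α - 13 = ∛(111), so β^3 = 111. Then (α - 13)^3 - 111 = 0, i.e. α is a root of g(x) = (x - 13)^3 - 111 = x^3 - 39x^2 + 507x - 2308. Since g(x) = h(x - 13) where h(x) = x^3 - 111, and h is irreducible over Q (because 111 is not a perfect cube, so h has no rational root, and a monic cubic with no rational root is irreducible), g is also irreducible (irreducibility is preserved under the substitution x → x - 13). Hence m_α(x) = x^3 - 39x^2 + 507x - 2308.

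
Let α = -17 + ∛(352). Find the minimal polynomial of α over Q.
m_α(x) = x^3 + 51x^2 + 867x + 4561

Set β = α + 17 = ∛(352), so β^3 = 352. Then (α + 17)^3 - 352 = 0, i.e. α is a root of g(x) = (x + 17)^3 - 352 = x^3 + 51x^2 + 867x + 4561. Since g(x) = h(x + 17) where h(x) = x^3 - 352, and h is irreducible over Q (because 352 is not a perfect cube, so h has no rational root, and a monic cubic with no rational root is irreducible), g is also irreducible (irreducibility is preserved under the substitution x → x + 17). Hence m_α(x) = x^3 + 51x^2 + 867x + 4561.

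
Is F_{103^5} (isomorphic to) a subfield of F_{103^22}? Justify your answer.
No: F_{103^5} is not a subfield of F_{103^22}

F_{p^m} embeds in F_{p^n} iff m | n. Here 5 ∤ 22 (since 22 = 4·5 + 2 with remainder 2 ≠ 0), so F_{103^5} is not a subfield of F_{103^22}. Equivalently: if it were, the tower law would give 5 = [F_{103^5}:F_103] dividing [F_{103^22}:F_103] = 22, contradiction.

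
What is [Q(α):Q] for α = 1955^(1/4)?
[Q(α):Q] = 4

α is a root of x^4 - 1955. By Eisenstein's criterion at the prime p = 5 (which divides the constant term 1955 but p^2 = 25 does not, since 1955 is squarefree), x^4 - 1955 is irreducible over Q. Hence [Q(α):Q] = 4.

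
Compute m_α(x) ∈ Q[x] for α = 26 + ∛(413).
m_α(x) = x^3 - 78x^2 + 2028x - 17989

Set β = α - 26 = ∛(413), so β^3 = 413. Then (α - 26)^3 - 413 = 0, i.e. α is a root of g(x) = (x - 26)^3 - 413 = x^3 - 78x^2 + 2028x - 17989. Since g(x) = h(x - 26) where h(x) = x^3 - 413, and h is irreducible over Q (because 413 is not a perfect cube, so h has no rational root, and a monic cubic with no rational root is irreducible), g is also irreducible (irreducibility is preserved under the substitution x → x - 26). Hence m_α(x) = x^3 - 78x^2 + 2028x - 17989.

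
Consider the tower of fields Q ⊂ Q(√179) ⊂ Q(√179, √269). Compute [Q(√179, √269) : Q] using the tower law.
[Q(√179, √269) : Q] = 4

[Q(√179):Q] = 2 (min poly x^2 - 179, irreducible since 179 is squarefree > 1). For the top step, suppose √269 ∈ Q(√179), say √269 = c + d√179 with c, d ∈ Q. Squaring: 269 = c^2 + 179d^2 + 2cd√179. Since √179 ∉ Q this forces 2cd = 0. If d = 0 then √269 = c ∈ Q, contradicting 269 squarefree > 1. If c = 0 then 269 = 179d^2, so 179·269 = (179d)^2 is a perfect square in Q — but 179·269 = 48151 is not a perfect square (since 179 and 269 are distinct squarefree integers). Contradiction. Hence √269 ∉ Q(√179), so x^2 - 269 stays irreducible over Q(√179) and [Q(√179, √269) : Q(√179)] = 2. By the tower law, [Q(√179, √269) : Q] = 2 · 2 = 4.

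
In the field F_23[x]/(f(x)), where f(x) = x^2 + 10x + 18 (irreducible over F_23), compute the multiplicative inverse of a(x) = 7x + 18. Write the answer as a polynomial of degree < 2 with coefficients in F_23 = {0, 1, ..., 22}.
a(x)^(-1) ≡ 21x + 18 (mod f(x))

Since f is irreducible over F_23, F_23[x]/(f) is a field and a(x) ≠ 0 has an inverse. Apply the extended Euclidean algorithm to f(x) and a(x) in F_23[x]: f(x) = (10x + 2)·a(x) + (5). The last nonzero remainder is the constant 5 = gcd(f, a) in F_23. Back-substituting through the division chain expresses 5 = s(x)·a(x) + t(x)·f(x) with s(x) ≡ 13x + 21 (mod f), so (13x + 21)·a(x) ≡ 5 (mod f). Multiplying by 5^(-1) ≡ 14 in F_23 gives a(x)^(-1) ≡ 14·(13x + 21) ≡ 21x + 18 (mod f). Check: (7x + 18)·(21x + 18) = 9x^2 + 21x + 2 ≡ 1 (mod x^2 + 10x + 18).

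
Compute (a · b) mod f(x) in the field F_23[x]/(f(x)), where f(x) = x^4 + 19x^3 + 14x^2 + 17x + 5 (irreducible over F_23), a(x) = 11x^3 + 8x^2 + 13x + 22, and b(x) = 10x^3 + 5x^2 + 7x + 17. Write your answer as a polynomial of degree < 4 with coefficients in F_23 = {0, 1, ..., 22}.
a · b ≡ 18x^3 + 18x^2 + 8 (mod f(x))

Multiply in F_23[x]: a(x)·b(x) = (11x^3 + 8x^2 + 13x + 22)·(10x^3 + 5x^2 + 7x + 17) = 18x^6 + 20x^5 + 17x^4 + 22x^3 + 15x^2 + 7x + 6. This has degree ≥ 4, so divide by f(x) over F_23: 18x^6 + 20x^5 + 17x^4 + 22x^3 + 15x^2 + 7x + 6 = (18x^2 + 18)·(x^4 + 19x^3 + 14x^2 + 17x + 5) + (18x^3 + 18x^2 + 8). Hence a·b ≡ 18x^3 + 18x^2 + 8 (mod f). (F_23[x]/(f) is a field with 23^4 = 279841 elements since f is irreducible of degree 4.)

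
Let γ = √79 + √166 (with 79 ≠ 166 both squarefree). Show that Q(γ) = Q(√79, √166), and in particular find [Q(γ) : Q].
[Q(γ) : Q] = 4 (equivalently, Q(γ) = Q(√79, √166))

Obviously Q(γ) ⊆ Q(√79, √166), and [Q(√79, √166):Q] = 4 (since 79, 166 are distinct squarefree integers > 1 with 13114 not a perfect square). To show equality we compute the minimal polynomial of γ. From γ = √79 + √166: γ^2 = 79 + 2√(13114) + 166 = 245 + 2√(13114), so γ^2 - 245 = 2√(13114); squaring, (γ^2 - 245)^2 = 4·13114, i.e. γ^4 - 490γ^2 + 60025 - 52456 = 0, i.e. γ^4 - 490γ^2 + 7569 = 0. So γ is a root of x^4 - 490x^2 + 7569. This polynomial is irreducible over Q: it has no rational root (each ±√79 ± √166 is irrational), and any factorization into two quadratics over Q would force √(13114) ∈ Q (pairing opposite roots) or √79, √166 ∈ Q (other pairings), all impossible. Hence [Q(γ):Q] = 4 = [Q(√79, √166):Q], so Q(γ) = Q(√79, √166).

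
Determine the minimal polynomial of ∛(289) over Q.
m_α(x) = x^3 - 289

α satisfies α^3 = 289, so x^3 - 289 annihilates α. By the rational root test, a rational root p/q (in lowest terms) of x^3 - 289 would satisfy p^3 = 289 q^3, forcing q = 1 and p^3 = 289; but 289 is not a perfect cube, contradiction. A monic cubic over Q with no rational root is irreducible (any nontrivial factorization would include a linear factor). Hence x^3 - 289 is the minimal polynomial of α, and in particular [Q(α):Q] = 3.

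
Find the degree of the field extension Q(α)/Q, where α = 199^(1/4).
[Q(α):Q] = 4

α is a root of x^4 - 199. By Eisenstein's criterion at the prime p = 199 (which divides the constant term 199 but p^2 = 39601 does not, since 199 is squarefree), x^4 - 199 is irreducible over Q. Hence [Q(α):Q] = 4.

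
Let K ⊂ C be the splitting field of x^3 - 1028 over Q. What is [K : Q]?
[K : Q] = 6

The roots of x^3 - 1028 are ∛1028, ω∛1028, ω^2∛1028 where ω = e^(2πi/3) is a primitive cube root of unity, so K = Q(∛1028, ω). Now [Q(∛1028):Q] = 3 (since 1028 is not a perfect cube, x^3 - 1028 is irreducible) and [Q(ω):Q] = 2. Both 2 and 3 divide [K:Q], and [K:Q] ≤ 3·2 = 6, so [K:Q] = 6. (Equivalently: Q(∛1028) ⊂ R but ω ∉ R, so [K : Q(∛1028)] = 2.)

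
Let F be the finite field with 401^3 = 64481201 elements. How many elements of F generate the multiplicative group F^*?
There are φ(64481200) = 22106880 primitive elements

F_q^* is cyclic of order q - 1 = 64481200. A cyclic group of order m has exactly φ(m) generators. Here m = 64481200 = 2^4 · 5^2 · 7 · 23029, so the number of primitive elements is φ(64481200) = 22106880.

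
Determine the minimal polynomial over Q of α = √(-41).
m_α(x) = x^2 + 41

α satisfies α^2 + 41 = 0, so x^2 + 41 annihilates α. Since d = -41 is squarefree and ≠ 1, it is not a perfect square in Q, so x^2 + 41 has no rational root and is therefore irreducible over Q (a degree-2 polynomial over a field is irreducible iff it has no root). Hence m_α(x) = x^2 + 41.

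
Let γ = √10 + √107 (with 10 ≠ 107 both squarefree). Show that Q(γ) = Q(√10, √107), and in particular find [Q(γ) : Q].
[Q(γ) : Q] = 4 (equivalently, Q(γ) = Q(√10, √107))

Obviously Q(γ) ⊆ Q(√10, √107), and [Q(√10, √107):Q] = 4 (since 10, 107 are distinct squarefree integers > 1 with 1070 not a perfect square). To show equality we compute the minimal polynomial of γ. From γ = √10 + √107: γ^2 = 10 + 2√(1070) + 107 = 117 + 2√(1070), so γ^2 - 117 = 2√(1070); squaring, (γ^2 - 117)^2 = 4·1070, i.e. γ^4 - 234γ^2 + 13689 - 4280 = 0, i.e. γ^4 - 234γ^2 + 9409 = 0. So γ is a root of x^4 - 234x^2 + 9409. This polynomial is irreducible over Q: it has no rational root (each ±√10 ± √107 is irrational), and any factorization into two quadratics over Q would force √(1070) ∈ Q (pairing opposite roots) or √10, √107 ∈ Q (other pairings), all impossible. Hence [Q(γ):Q] = 4 = [Q(√10, √107):Q], so Q(γ) = Q(√10, √107).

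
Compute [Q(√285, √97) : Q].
[Q(√285, √97) : Q] = 4

[Q(√285):Q] = 2 (min poly x^2 - 285, irreducible since 285 is squarefree > 1). For the top step, suppose √97 ∈ Q(√285), say √97 = c + d√285 with c, d ∈ Q. Squaring: 97 = c^2 + 285d^2 + 2cd√285. Since √285 ∉ Q this forces 2cd = 0. If d = 0 then √97 = c ∈ Q, contradicting 97 squarefree > 1. If c = 0 then 97 = 285d^2, so 285·97 = (285d)^2 is a perfect square in Q — but 285·97 = 27645 is not a perfect square (since 285 and 97 are distinct squarefree integers). Contradiction. Hence √97 ∉ Q(√285), so x^2 - 97 stays irreducible over Q(√285) and [Q(√285, √97) : Q(√285)] = 2. By the tower law, [Q(√285, √97) : Q] = 2 · 2 = 4.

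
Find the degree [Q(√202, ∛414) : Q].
[Q(√202, ∛414) : Q] = 6

Let L = Q(√202, ∛414). Since Q(√202) ⊂ L and [Q(√202):Q] = 2, the tower law gives 2 | [L:Q]. Likewise Q(∛414) ⊂ L with [Q(∛414):Q] = 3 (because 414 is not a perfect cube), so 3 | [L:Q]. As gcd(2,3) = 1, [L:Q] is divisible by 6. Conversely L is generated over Q by √202 and ∛414, so [L:Q] ≤ 2·3 = 6. Therefore [Q(√202, ∛414) : Q] = 6.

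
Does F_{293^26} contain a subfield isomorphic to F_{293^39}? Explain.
No: F_{293^39} is not a subfield of F_{293^26}

F_{p^m} embeds in F_{p^n} iff m | n. Here 39 ∤ 26 (since 26 = 0·39 + 26 with remainder 26 ≠ 0), so F_{293^39} is not a subfield of F_{293^26}. Equivalently: if it were, the tower law would give 39 = [F_{293^39}:F_293] dividing [F_{293^26}:F_293] = 26, contradiction.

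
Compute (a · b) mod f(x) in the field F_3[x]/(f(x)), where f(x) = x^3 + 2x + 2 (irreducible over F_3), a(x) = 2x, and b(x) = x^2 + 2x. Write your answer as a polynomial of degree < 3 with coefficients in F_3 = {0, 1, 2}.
a · b ≡ x^2 + 2x + 2 (mod f(x))

Multiply in F_3[x]: a(x)·b(x) = (2x)·(x^2 + 2x) = 2x^3 + x^2. This has degree ≥ 3, so divide by f(x) over F_3: 2x^3 + x^2 = (2)·(x^3 + 2x + 2) + (x^2 + 2x + 2). Hence a·b ≡ x^2 + 2x + 2 (mod f). (F_3[x]/(f) is a field with 3^3 = 27 elements since f is irreducible of degree 3.)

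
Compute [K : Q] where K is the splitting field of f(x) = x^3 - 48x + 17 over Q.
[K : Q] = 6

By the rational root test, any rational root of the monic integer polynomial f(x) = x^3 - 48x + 17 must be an integer dividing the constant term 17, i.e. one of ±{1, 17}. Evaluating: f(1) = -30, f(-1) = 64, f(17) = 4114, f(-17) = -4080; none is 0, so f has no rational root and is therefore irreducible over Q (a cubic with no linear factor over a field is irreducible). For an irreducible cubic, the Galois group is A_3 or S_3 according as the discriminant disc(f) = -4a^3 - 27b^2 = -4·(-48)^3 - 27·(17)^2 = 434565 is or is not a square in Q. Here disc(f) = 434565 is not a perfect square in Q, so the Galois group of f over Q is not contained in A_3 and must be all of S_3. The splitting field has degree |S_3| = 6 over Q, so [K : Q] = 6.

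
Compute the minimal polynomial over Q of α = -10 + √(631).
m_α(x) = x^2 + 20x - 531

From α + 10 = √(631), squaring gives (α + 10)^2 = 631, i.e. α^2 + 20α + 100 = 631, so α^2 + 20α - 531 = 0. The discriminant of x^2 + 20x - 531 is (20)^2 - 4·(-531) = 400 + 2124 = 2524, and 4·(631) is not a perfect square in Q since 631 is squarefree and ≠ 1. Hence x^2 + 20x - 531 is irreducible over Q and is the minimal polynomial of α.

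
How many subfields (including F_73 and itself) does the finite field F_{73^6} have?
F_{73^6} has 4 subfields

The subfields of F_{p^n} are exactly the fields F_{p^d} for d | n (each is the fixed field of the unique index-d subgroup of Gal(F_{p^n}/F_p) ≅ Z/nZ). The divisors of n = 6 are {1, 2, 3, 6}, giving 4 subfields: F_{73^1}, F_{73^2}, F_{73^3}, F_{73^6}.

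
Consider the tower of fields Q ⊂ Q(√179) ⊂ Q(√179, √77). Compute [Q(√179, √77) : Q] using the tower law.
[Q(√179, √77) : Q] = 4

[Q(√179):Q] = 2 (min poly x^2 - 179, irreducible since 179 is squarefree > 1). For the top step, suppose √77 ∈ Q(√179), say √77 = c + d√179 with c, d ∈ Q. Squaring: 77 = c^2 + 179d^2 + 2cd√179. Since √179 ∉ Q this forces 2cd = 0. If d = 0 then √77 = c ∈ Q, contradicting 77 squarefree > 1. If c = 0 then 77 = 179d^2, so 179·77 = (179d)^2 is a perfect square in Q — but 179·77 = 13783 is not a perfect square (since 179 and 77 are distinct squarefree integers). Contradiction. Hence √77 ∉ Q(√179), so x^2 - 77 stays irreducible over Q(√179) and [Q(√179, √77) : Q(√179)] = 2. By the tower law, [Q(√179, √77) : Q] = 2 · 2 = 4.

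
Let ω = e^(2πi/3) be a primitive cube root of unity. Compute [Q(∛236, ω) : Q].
[Q(∛236, ω) : Q] = 6

[Q(∛236):Q] = 3 (min poly x^3 - 236, irreducible since 236 is not a perfect cube). [Q(ω):Q] = 2 (min poly x^2 + x + 1). Since Q(∛236) ⊂ R and ω ∉ R, we have ω ∉ Q(∛236), so x^2 + x + 1 remains irreducible over Q(∛236) and [Q(∛236, ω) : Q(∛236)] = 2. By the tower law, [Q(∛236, ω) : Q] = 3 · 2 = 6. (In fact Q(∛236, ω) is the splitting field of x^3 - 236 over Q.)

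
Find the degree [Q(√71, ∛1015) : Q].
[Q(√71, ∛1015) : Q] = 6

Let L = Q(√71, ∛1015). Since Q(√71) ⊂ L and [Q(√71):Q] = 2, the tower law gives 2 | [L:Q]. Likewise Q(∛1015) ⊂ L with [Q(∛1015):Q] = 3 (because 1015 is not a perfect cube), so 3 | [L:Q]. As gcd(2,3) = 1, [L:Q] is divisible by 6. Conversely L is generated over Q by √71 and ∛1015, so [L:Q] ≤ 2·3 = 6. Therefore [Q(√71, ∛1015) : Q] = 6.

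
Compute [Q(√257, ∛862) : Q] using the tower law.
[Q(√257, ∛862) : Q] = 6

Let L = Q(√257, ∛862). Since Q(√257) ⊂ L and [Q(√257):Q] = 2, the tower law gives 2 | [L:Q]. Likewise Q(∛862) ⊂ L with [Q(∛862):Q] = 3 (because 862 is not a perfect cube), so 3 | [L:Q]. As gcd(2,3) = 1, [L:Q] is divisible by 6. Conversely L is generated over Q by √257 and ∛862, so [L:Q] ≤ 2·3 = 6. Therefore [Q(√257, ∛862) : Q] = 6.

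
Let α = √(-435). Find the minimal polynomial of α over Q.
m_α(x) = x^2 + 435

α satisfies α^2 + 435 = 0, so x^2 + 435 annihilates α. Since d = -435 is squarefree and ≠ 1, it is not a perfect square in Q, so x^2 + 435 has no rational root and is therefore irreducible over Q (a degree-2 polynomial over a field is irreducible iff it has no root). Hence m_α(x) = x^2 + 435.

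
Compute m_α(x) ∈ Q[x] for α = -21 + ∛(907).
m_α(x) = x^3 + 63x^2 + 1323x + 8354

Set β = α + 21 = ∛(907), so β^3 = 907. Then (α + 21)^3 - 907 = 0, i.e. α is a root of g(x) = (x + 21)^3 - 907 = x^3 + 63x^2 + 1323x + 8354. Since g(x) = h(x + 21) where h(x) = x^3 - 907, and h is irreducible over Q (because 907 is not a perfect cube, so h has no rational root, and a monic cubic with no rational root is irreducible), g is also irreducible (irreducibility is preserved under the substitution x → x + 21). Hence m_α(x) = x^3 + 63x^2 + 1323x + 8354.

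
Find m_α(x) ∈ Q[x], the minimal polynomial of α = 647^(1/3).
m_α(x) = x^3 - 647

α satisfies α^3 = 647, so x^3 - 647 annihilates α. By the rational root test, a rational root p/q (in lowest terms) of x^3 - 647 would satisfy p^3 = 647 q^3, forcing q = 1 and p^3 = 647; but 647 is not a perfect cube, contradiction. A monic cubic over Q with no rational root is irreducible (any nontrivial factorization would include a linear factor). Hence x^3 - 647 is the minimal polynomial of α, and in particular [Q(α):Q] = 3.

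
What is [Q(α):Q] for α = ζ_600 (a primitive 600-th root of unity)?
[Q(α):Q] = 160

The minimal polynomial of ζ_600 over Q is the 600-th cyclotomic polynomial Φ_600(x), which is irreducible over Q and has degree φ(600) = 160. Hence [Q(α):Q] = φ(600) = 160.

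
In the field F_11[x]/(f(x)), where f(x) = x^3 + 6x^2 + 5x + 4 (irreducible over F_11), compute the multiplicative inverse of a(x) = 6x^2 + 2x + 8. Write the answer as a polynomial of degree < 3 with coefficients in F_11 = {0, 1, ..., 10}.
a(x)^(-1) ≡ 5x^2 + 7x + 9 (mod f(x))

Since f is irreducible over F_11, F_11[x]/(f) is a field and a(x) ≠ 0 has an inverse. Apply the extended Euclidean algorithm to f(x) and a(x) in F_11[x]: f(x) = (2x + 4)·a(x) + (3x + 5);  a(x) = (2x + 1)·(3x + 5) + (3). The last nonzero remainder is the constant 3 = gcd(f, a) in F_11. Back-substituting through the division chain expresses 3 = s(x)·a(x) + t(x)·f(x) with s(x) ≡ 4x^2 + 10x + 5 (mod f), so (4x^2 + 10x + 5)·a(x) ≡ 3 (mod f). Multiplying by 3^(-1) ≡ 4 in F_11 gives a(x)^(-1) ≡ 4·(4x^2 + 10x + 5) ≡ 5x^2 + 7x + 9 (mod f). Check: (6x^2 + 2x + 8)·(5x^2 + 7x + 9) = 8x^4 + 8x^3 + 9x^2 + 8x + 6 ≡ 1 (mod x^3 + 6x^2 + 5x + 4).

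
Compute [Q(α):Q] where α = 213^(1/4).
[Q(α):Q] = 4

α is a root of x^4 - 213. By Eisenstein's criterion at the prime p = 3 (which divides the constant term 213 but p^2 = 9 does not, since 213 is squarefree), x^4 - 213 is irreducible over Q. Hence [Q(α):Q] = 4.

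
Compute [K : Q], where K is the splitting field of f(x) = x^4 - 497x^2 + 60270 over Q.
[K : Q] = 4

Solving the quadratic in x^2: x^2 = (497 ± √(497^2 - 4·60270))/2 = (497 ± √5929)/2 = (497 ± 77)/2, giving x^2 = 210 or x^2 = 287. So f(x) = (x^2 - 210)(x^2 - 287) and the roots of f are ±√210, ±√287. Hence the splitting field is K = Q(√210, √287). Since 210 and 287 are distinct squarefree integers > 1, their product 60270 is not a perfect square, so √287 ∉ Q(√210). By the tower law [K:Q] = [Q(√210,√287):Q(√210)] · [Q(√210):Q] = 2 · 2 = 4.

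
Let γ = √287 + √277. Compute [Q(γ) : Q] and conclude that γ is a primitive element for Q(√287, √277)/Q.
[Q(γ) : Q] = 4 (equivalently, Q(γ) = Q(√287, √277))

Obviously Q(γ) ⊆ Q(√287, √277), and [Q(√287, √277):Q] = 4 (since 287, 277 are distinct squarefree integers > 1 with 79499 not a perfect square). To show equality we compute the minimal polynomial of γ. From γ = √287 + √277: γ^2 = 287 + 2√(79499) + 277 = 564 + 2√(79499), so γ^2 - 564 = 2√(79499); squaring, (γ^2 - 564)^2 = 4·79499, i.e. γ^4 - 1128γ^2 + 318096 - 317996 = 0, i.e. γ^4 - 1128γ^2 + 100 = 0. So γ is a root of x^4 - 1128x^2 + 100. This polynomial is irreducible over Q: it has no rational root (each ±√287 ± √277 is irrational), and any factorization into two quadratics over Q would force √(79499) ∈ Q (pairing opposite roots) or √287, √277 ∈ Q (other pairings), all impossible. Hence [Q(γ):Q] = 4 = [Q(√287, √277):Q], so Q(γ) = Q(√287, √277).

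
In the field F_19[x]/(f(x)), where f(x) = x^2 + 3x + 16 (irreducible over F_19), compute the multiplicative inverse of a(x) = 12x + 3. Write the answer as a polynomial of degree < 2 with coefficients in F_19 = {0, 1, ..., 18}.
a(x)^(-1) ≡ 7x + 5 (mod f(x))

Since f is irreducible over F_19, F_19[x]/(f) is a field and a(x) ≠ 0 has an inverse. Apply the extended Euclidean algorithm to f(x) and a(x) in F_19[x]: f(x) = (8x + 3)·a(x) + (7). The last nonzero remainder is the constant 7 = gcd(f, a) in F_19. Back-substituting through the division chain expresses 7 = s(x)·a(x) + t(x)·f(x) with s(x) ≡ 11x + 16 (mod f), so (11x + 16)·a(x) ≡ 7 (mod f). Multiplying by 7^(-1) ≡ 11 in F_19 gives a(x)^(-1) ≡ 11·(11x + 16) ≡ 7x + 5 (mod f). Check: (12x + 3)·(7x + 5) = 8x^2 + 5x + 15 ≡ 1 (mod x^2 + 3x + 16).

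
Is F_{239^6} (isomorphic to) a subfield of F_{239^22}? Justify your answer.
No: F_{239^6} is not a subfield of F_{239^22}

F_{p^m} embeds in F_{p^n} iff m | n. Here 6 ∤ 22 (since 22 = 3·6 + 4 with remainder 4 ≠ 0), so F_{239^6} is not a subfield of F_{239^22}. Equivalently: if it were, the tower law would give 6 = [F_{239^6}:F_239] dividing [F_{239^22}:F_239] = 22, contradiction.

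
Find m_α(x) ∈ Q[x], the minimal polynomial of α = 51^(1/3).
m_α(x) = x^3 - 51

α satisfies α^3 = 51, so x^3 - 51 annihilates α. By the rational root test, a rational root p/q (in lowest terms) of x^3 - 51 would satisfy p^3 = 51 q^3, forcing q = 1 and p^3 = 51; but 51 is not a perfect cube, contradiction. A monic cubic over Q with no rational root is irreducible (any nontrivial factorization would include a linear factor). Hence x^3 - 51 is the minimal polynomial of α, and in particular [Q(α):Q] = 3.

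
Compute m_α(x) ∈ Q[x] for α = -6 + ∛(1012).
m_α(x) = x^3 + 18x^2 + 108x - 796

Set β = α + 6 = ∛(1012), so β^3 = 1012. Then (α + 6)^3 - 1012 = 0, i.e. α is a root of g(x) = (x + 6)^3 - 1012 = x^3 + 18x^2 + 108x - 796. Since g(x) = h(x + 6) where h(x) = x^3 - 1012, and h is irreducible over Q (because 1012 is not a perfect cube, so h has no rational root, and a monic cubic with no rational root is irreducible), g is also irreducible (irreducibility is preserved under the substitution x → x + 6). Hence m_α(x) = x^3 + 18x^2 + 108x - 796.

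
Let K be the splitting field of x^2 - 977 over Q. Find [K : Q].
[K : Q] = 2

f(x) = x^2 - 977 factors as (x - √977)(x + √977). The splitting field is K = Q(√977). Since 977 is squarefree and > 1, it is not a perfect square, so x^2 - 977 is irreducible over Q and [Q(√977) : Q] = 2. Hence [K : Q] = 2.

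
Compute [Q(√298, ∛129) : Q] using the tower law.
[Q(√298, ∛129) : Q] = 6

Let L = Q(√298, ∛129). Since Q(√298) ⊂ L and [Q(√298):Q] = 2, the tower law gives 2 | [L:Q]. Likewise Q(∛129) ⊂ L with [Q(∛129):Q] = 3 (because 129 is not a perfect cube), so 3 | [L:Q]. As gcd(2,3) = 1, [L:Q] is divisible by 6. Conversely L is generated over Q by √298 and ∛129, so [L:Q] ≤ 2·3 = 6. Therefore [Q(√298, ∛129) : Q] = 6.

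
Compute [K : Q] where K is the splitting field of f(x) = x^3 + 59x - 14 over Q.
[K : Q] = 6

By the rational root test, any rational root of the monic integer polynomial f(x) = x^3 + 59x - 14 must be an integer dividing the constant term -14, i.e. one of ±{1, 2, 7, 14}. Evaluating: f(1) = 46, f(-1) = -74, f(2) = 112, f(-2) = -140, f(7) = 742, f(-7) = -770, f(14) = 3556, f(-14) = -3584; none is 0, so f has no rational root and is therefore irreducible over Q (a cubic with no linear factor over a field is irreducible). For an irreducible cubic, the Galois group is A_3 or S_3 according as the discriminant disc(f) = -4a^3 - 27b^2 = -4·(59)^3 - 27·(-14)^2 = -826808 is or is not a square in Q. Here disc(f) = -826808 is not a perfect square in Q, so the Galois group of f over Q is not contained in A_3 and must be all of S_3. The splitting field has degree |S_3| = 6 over Q, so [K : Q] = 6.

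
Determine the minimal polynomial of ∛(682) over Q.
m_α(x) = x^3 - 682

α satisfies α^3 = 682, so x^3 - 682 annihilates α. By the rational root test, a rational root p/q (in lowest terms) of x^3 - 682 would satisfy p^3 = 682 q^3, forcing q = 1 and p^3 = 682; but 682 is not a perfect cube, contradiction. A monic cubic over Q with no rational root is irreducible (any nontrivial factorization would include a linear factor). Hence x^3 - 682 is the minimal polynomial of α, and in particular [Q(α):Q] = 3.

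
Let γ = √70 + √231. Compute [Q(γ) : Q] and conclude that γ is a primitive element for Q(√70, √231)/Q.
[Q(γ) : Q] = 4 (equivalently, Q(γ) = Q(√70, √231))

Obviously Q(γ) ⊆ Q(√70, √231), and [Q(√70, √231):Q] = 4 (since 70, 231 are distinct squarefree integers > 1 with 16170 not a perfect square). To show equality we compute the minimal polynomial of γ. From γ = √70 + √231: γ^2 = 70 + 2√(16170) + 231 = 301 + 2√(16170), so γ^2 - 301 = 2√(16170); squaring, (γ^2 - 301)^2 = 4·16170, i.e. γ^4 - 602γ^2 + 90601 - 64680 = 0, i.e. γ^4 - 602γ^2 + 25921 = 0. So γ is a root of x^4 - 602x^2 + 25921. This polynomial is irreducible over Q: it has no rational root (each ±√70 ± √231 is irrational), and any factorization into two quadratics over Q would force √(16170) ∈ Q (pairing opposite roots) or √70, √231 ∈ Q (other pairings), all impossible. Hence [Q(γ):Q] = 4 = [Q(√70, √231):Q], so Q(γ) = Q(√70, √231).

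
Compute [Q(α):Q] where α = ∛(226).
[Q(α):Q] = 3

The minimal polynomial of α is x^3 - 226, irreducible over Q since 226 is not a perfect cube (so x^3 - 226 has no rational root). Hence [Q(α):Q] = deg(m_α) = 3.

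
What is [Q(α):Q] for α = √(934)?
[Q(α):Q] = 2

[Q(α):Q] equals the degree of the minimal polynomial of α. Here α^2 = 934 and x^2 - 934 is irreducible (d = 934 is squarefree, ≠ 1, hence not a square), so deg(m_α) = 2. Thus [Q(α):Q] = 2.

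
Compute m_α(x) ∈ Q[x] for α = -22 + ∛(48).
m_α(x) = x^3 + 66x^2 + 1452x + 10600

Set β = α + 22 = ∛(48), so β^3 = 48. Then (α + 22)^3 - 48 = 0, i.e. α is a root of g(x) = (x + 22)^3 - 48 = x^3 + 66x^2 + 1452x + 10600. Since g(x) = h(x + 22) where h(x) = x^3 - 48, and h is irreducible over Q (because 48 is not a perfect cube, so h has no rational root, and a monic cubic with no rational root is irreducible), g is also irreducible (irreducibility is preserved under the substitution x → x + 22). Hence m_α(x) = x^3 + 66x^2 + 1452x + 10600.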